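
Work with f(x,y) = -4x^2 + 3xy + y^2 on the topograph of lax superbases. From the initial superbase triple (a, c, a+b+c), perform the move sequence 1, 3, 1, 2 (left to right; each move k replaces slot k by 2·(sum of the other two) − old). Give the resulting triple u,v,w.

start (-4,1,0) = (f(1,0),f(0,1),f(1,1))
replace slot 1: 2·(1+0) − (-4) = 6 → (6,1,0)
replace slot 3: 2·(6+1) − 0 = 14 → (6,1,14)
replace slot 1: 2·(1+14) − 6 = 24 → (24,1,14)
replace slot 2: 2·(24+14) − 1 = 75 → (24,75,14)

24,75,14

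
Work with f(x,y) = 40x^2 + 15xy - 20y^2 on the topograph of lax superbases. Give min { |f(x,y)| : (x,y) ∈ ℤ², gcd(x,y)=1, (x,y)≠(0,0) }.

descent: ρ → (-20,25,35)  [lands on river]
river: ρ → (35,45,-10)
river: ρ → (-10,55,10)
river: ρ → (10,45,-35)
river: ρ → (-35,25,20)
river: ρ → (20,55,-5)
river: ρ → (-5,55,20)
river: ρ → (20,25,-35)
river: ρ → (-35,45,10)
river: ρ → (10,55,-10)
river: ρ → (-10,45,35)
river: ρ → (35,25,-20)
river: ρ → (-20,55,5)
river: ρ → (5,55,-20)
closes: descent 1, river 14
min |a| on river = 5

5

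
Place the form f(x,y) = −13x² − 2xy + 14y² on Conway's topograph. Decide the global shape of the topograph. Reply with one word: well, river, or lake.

D = b²−4ac = (-2)² − 4·(-13)·14 = 732
D > 0 non-square ⇒ indefinite ⇒ periodic river

river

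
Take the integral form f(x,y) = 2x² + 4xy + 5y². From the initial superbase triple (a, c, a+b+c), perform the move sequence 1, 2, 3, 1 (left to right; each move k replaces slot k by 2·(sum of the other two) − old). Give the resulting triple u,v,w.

start (2,5,11) = (f(1,0),f(0,1),f(1,1))
replace slot 1: 2·(5+11) − 2 = 30 → (30,5,11)
replace slot 2: 2·(30+11) − 5 = 77 → (30,77,11)
replace slot 3: 2·(30+77) − 11 = 203 → (30,77,203)
replace slot 1: 2·(77+203) − 30 = 530 → (530,77,203)

530,77,203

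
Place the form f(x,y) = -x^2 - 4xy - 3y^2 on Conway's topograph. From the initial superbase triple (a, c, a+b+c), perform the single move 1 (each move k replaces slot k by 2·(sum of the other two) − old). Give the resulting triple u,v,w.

start (-1,-3,-8) = (f(1,0),f(0,1),f(1,1))
replace slot 1: 2·((-3)+(-8)) − (-1) = -21 → (-21,-3,-8)

-21,-3,-8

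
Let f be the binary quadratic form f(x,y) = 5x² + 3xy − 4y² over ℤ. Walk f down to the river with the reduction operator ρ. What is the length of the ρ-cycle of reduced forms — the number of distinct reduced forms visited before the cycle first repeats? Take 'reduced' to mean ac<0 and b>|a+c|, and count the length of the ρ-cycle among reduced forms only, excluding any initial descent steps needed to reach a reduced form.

D = 89, ⌊√D⌋ = 9
river: ρ → (-4,5,4)
river: ρ → (4,3,-5)
river: ρ → (-5,7,2)
river: ρ → (2,9,-1)
river: ρ → (-1,9,2)
river: ρ → (2,7,-5)
river: ρ → (-5,3,4)
river: ρ → (4,5,-4)
river: ρ → (-4,3,5)
river: ρ → (5,7,-2)
river: ρ → (-2,9,1)
river: ρ → (1,9,-2)
river: ρ → (-2,7,5)
river: ρ → (5,3,-4)
ρ-cycle length = 14 (tail of 0 descent steps not counted)

14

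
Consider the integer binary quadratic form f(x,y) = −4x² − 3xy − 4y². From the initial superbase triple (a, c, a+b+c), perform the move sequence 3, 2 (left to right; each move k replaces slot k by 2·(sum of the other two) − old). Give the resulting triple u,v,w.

start (-4,-4,-11) = (f(1,0),f(0,1),f(1,1))
replace slot 3: 2·((-4)+(-4)) − (-11) = -5 → (-4,-4,-5)
replace slot 2: 2·((-4)+(-5)) − (-4) = -14 → (-4,-14,-5)

-4,-14,-5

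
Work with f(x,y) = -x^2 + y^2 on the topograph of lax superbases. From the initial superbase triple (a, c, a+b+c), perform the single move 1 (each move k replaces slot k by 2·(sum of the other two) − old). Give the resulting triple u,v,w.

start (-1,1,0) = (f(1,0),f(0,1),f(1,1))
replace slot 1: 2·(1+0) − (-1) = 3 → (3,1,0)

3,1,0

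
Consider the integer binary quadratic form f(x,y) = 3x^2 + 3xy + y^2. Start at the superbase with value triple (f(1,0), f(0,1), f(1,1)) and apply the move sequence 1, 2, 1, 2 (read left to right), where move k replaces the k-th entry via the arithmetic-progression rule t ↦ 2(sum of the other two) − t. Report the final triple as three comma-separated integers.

start (3,1,7) = (f(1,0),f(0,1),f(1,1))
replace slot 1: 2·(1+7) − 3 = 13 → (13,1,7)
replace slot 2: 2·(13+7) − 1 = 39 → (13,39,7)
replace slot 1: 2·(39+7) − 13 = 79 → (79,39,7)
replace slot 2: 2·(79+7) − 39 = 133 → (79,133,7)

79,133,7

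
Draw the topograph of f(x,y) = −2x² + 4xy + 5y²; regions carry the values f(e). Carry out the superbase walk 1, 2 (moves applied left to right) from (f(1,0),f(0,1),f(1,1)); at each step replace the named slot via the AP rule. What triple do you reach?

start (-2,5,7) = (f(1,0),f(0,1),f(1,1))
replace slot 1: 2·(5+7) − (-2) = 26 → (26,5,7)
replace slot 2: 2·(26+7) − 5 = 61 → (26,61,7)

26,61,7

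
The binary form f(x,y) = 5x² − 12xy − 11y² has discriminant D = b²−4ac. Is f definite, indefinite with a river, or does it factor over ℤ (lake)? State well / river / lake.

D = b²−4ac = (-12)² − 4·5·(-11) = 364
D > 0 non-square ⇒ indefinite ⇒ periodic river

river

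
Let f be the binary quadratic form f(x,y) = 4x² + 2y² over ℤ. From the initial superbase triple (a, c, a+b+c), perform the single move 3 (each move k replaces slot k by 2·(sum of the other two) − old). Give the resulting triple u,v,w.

start (4,2,6) = (f(1,0),f(0,1),f(1,1))
replace slot 3: 2·(4+2) − 6 = 6 → (4,2,6)

4,2,6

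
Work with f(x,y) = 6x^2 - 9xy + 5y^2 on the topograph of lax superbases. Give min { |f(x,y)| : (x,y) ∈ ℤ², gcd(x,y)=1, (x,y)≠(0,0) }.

translate: b→3 (≡-9 mod 12), so (6,-9,5)→(6,3,2)
flip: (6,3,2)→(2,-3,6)
translate: b→1 (≡-3 mod 4), so (2,-3,6)→(2,1,5)
reduced (well bottom): (2,1,5) with a≤c, −a<b≤a
well minimum = a = 2

2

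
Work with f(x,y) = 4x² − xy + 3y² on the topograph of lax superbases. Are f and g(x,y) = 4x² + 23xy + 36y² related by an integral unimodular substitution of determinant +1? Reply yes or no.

D₁ = -47, D₂ = -47
f: flip: (4,-1,3)→(3,1,4)
f: reduced (well bottom): (3,1,4) with a≤c, −a<b≤a
g: translate: b→-1 (≡23 mod 8), so (4,23,36)→(4,-1,3)
g: flip: (4,-1,3)→(3,1,4)
g: reduced (well bottom): (3,1,4) with a≤c, −a<b≤a
reduced forms (3, 1, 4) vs (3, 1, 4) ⇒ equivalent

yes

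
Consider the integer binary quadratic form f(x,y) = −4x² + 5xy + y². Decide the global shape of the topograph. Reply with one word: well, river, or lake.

D = b²−4ac = 5² − 4·(-4)·1 = 41
D > 0 non-square ⇒ indefinite ⇒ periodic river

river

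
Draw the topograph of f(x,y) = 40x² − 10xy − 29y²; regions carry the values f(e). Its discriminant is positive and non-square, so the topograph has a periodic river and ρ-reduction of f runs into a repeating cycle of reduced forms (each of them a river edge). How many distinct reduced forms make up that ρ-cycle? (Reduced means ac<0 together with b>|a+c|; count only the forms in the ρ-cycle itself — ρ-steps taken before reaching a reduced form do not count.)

D = 4740, ⌊√D⌋ = 68
descent: ρ → (-29,68,1)  [lands on river]
river: ρ → (1,68,-29)
river: ρ → (-29,48,21)
river: ρ → (21,36,-41)
river: ρ → (-41,46,16)
river: ρ → (16,50,-35)
river: ρ → (-35,20,31)
river: ρ → (31,42,-24)
river: ρ → (-24,54,19)
river: ρ → (19,60,-15)
river: ρ → (-15,60,19)
river: ρ → (19,54,-24)
river: ρ → (-24,42,31)
river: ρ → (31,20,-35)
river: ρ → (-35,50,16)
river: ρ → (16,46,-41)
river: ρ → (-41,36,21)
river: ρ → (21,48,-29)
ρ-cycle length = 18 (tail of 1 descent step not counted)

18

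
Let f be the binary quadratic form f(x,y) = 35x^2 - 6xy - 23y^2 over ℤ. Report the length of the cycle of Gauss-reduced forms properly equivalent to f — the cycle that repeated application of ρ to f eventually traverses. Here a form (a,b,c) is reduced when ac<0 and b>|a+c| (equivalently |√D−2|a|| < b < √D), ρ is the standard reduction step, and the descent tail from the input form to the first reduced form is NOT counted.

D = 3256, ⌊√D⌋ = 57
descent: ρ → (-23,52,6)  [lands on river]
river: ρ → (6,56,-5)
river: ρ → (-5,54,17)
river: ρ → (17,48,-14)
river: ρ → (-14,36,35)
river: ρ → (35,34,-15)
river: ρ → (-15,56,2)
river: ρ → (2,56,-15)
river: ρ → (-15,34,35)
river: ρ → (35,36,-14)
river: ρ → (-14,48,17)
river: ρ → (17,54,-5)
river: ρ → (-5,56,6)
river: ρ → (6,52,-23)
river: ρ → (-23,40,18)
river: ρ → (18,32,-31)
river: ρ → (-31,30,19)
river: ρ → (19,46,-15)
river: ρ → (-15,44,22)
river: ρ → (22,44,-15)
river: ρ → (-15,46,19)
river: ρ → (19,30,-31)
river: ρ → (-31,32,18)
river: ρ → (18,40,-23)
ρ-cycle length = 24 (tail of 1 descent step not counted)

24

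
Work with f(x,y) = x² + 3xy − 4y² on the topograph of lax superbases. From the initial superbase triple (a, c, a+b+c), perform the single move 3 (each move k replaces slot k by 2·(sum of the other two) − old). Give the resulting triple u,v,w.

start (1,-4,0) = (f(1,0),f(0,1),f(1,1))
replace slot 3: 2·(1+(-4)) − 0 = -6 → (1,-4,-6)

1,-4,-6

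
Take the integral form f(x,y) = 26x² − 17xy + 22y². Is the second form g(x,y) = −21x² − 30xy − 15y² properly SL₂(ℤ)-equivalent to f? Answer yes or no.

D₁ = -1999, D₂ = -360
discriminants differ ⇒ not SL₂(ℤ)-equivalent

no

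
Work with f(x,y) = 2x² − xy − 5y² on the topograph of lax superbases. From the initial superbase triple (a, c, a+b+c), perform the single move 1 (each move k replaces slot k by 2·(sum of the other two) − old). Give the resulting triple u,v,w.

start (2,-5,-4) = (f(1,0),f(0,1),f(1,1))
replace slot 1: 2·((-5)+(-4)) − 2 = -20 → (-20,-5,-4)

-20,-5,-4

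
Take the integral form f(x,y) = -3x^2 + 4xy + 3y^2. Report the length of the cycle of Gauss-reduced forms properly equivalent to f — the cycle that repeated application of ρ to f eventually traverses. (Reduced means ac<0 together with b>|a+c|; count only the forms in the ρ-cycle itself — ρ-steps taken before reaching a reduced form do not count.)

D = 52, ⌊√D⌋ = 7
river: ρ → (3,2,-4)
river: ρ → (-4,6,1)
river: ρ → (1,6,-4)
river: ρ → (-4,2,3)
river: ρ → (3,4,-3)
river: ρ → (-3,2,4)
river: ρ → (4,6,-1)
river: ρ → (-1,6,4)
river: ρ → (4,2,-3)
river: ρ → (-3,4,3)
ρ-cycle length = 10 (tail of 0 descent steps not counted)

10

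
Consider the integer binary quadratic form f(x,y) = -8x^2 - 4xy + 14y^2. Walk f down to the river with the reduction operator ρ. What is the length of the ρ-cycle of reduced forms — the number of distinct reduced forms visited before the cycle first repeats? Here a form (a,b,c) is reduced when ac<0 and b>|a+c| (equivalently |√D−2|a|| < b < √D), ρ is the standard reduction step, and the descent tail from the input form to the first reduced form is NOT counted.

D = 464, ⌊√D⌋ = 21
descent: ρ → (14,4,-8)
descent: ρ → (-8,12,10)  [lands on river]
river: ρ → (10,8,-10)
river: ρ → (-10,12,8)
river: ρ → (8,20,-2)
river: ρ → (-2,20,8)
river: ρ → (8,12,-10)
river: ρ → (-10,8,10)
river: ρ → (10,12,-8)
river: ρ → (-8,20,2)
river: ρ → (2,20,-8)
ρ-cycle length = 10 (tail of 2 descent steps not counted)

10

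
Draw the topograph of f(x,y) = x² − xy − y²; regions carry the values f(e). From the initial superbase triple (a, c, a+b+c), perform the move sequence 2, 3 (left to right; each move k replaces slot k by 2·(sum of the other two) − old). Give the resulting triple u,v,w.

start (1,-1,-1) = (f(1,0),f(0,1),f(1,1))
replace slot 2: 2·(1+(-1)) − (-1) = 1 → (1,1,-1)
replace slot 3: 2·(1+1) − (-1) = 5 → (1,1,5)

1,1,5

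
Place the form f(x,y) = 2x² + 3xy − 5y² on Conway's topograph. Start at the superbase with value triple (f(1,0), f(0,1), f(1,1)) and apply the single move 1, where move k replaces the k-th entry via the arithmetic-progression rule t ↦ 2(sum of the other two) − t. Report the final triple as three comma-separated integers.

start (2,-5,0) = (f(1,0),f(0,1),f(1,1))
replace slot 1: 2·((-5)+0) − 2 = -12 → (-12,-5,0)

-12,-5,0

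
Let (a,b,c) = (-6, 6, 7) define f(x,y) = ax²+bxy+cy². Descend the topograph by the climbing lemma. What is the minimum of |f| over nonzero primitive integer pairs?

river: ρ → (7,8,-5)
river: ρ → (-5,12,3)
river: ρ → (3,12,-5)
river: ρ → (-5,8,7)
river: ρ → (7,6,-6)
river: ρ → (-6,6,7)
closes: descent 0, river 6
min |a| on river = 3

3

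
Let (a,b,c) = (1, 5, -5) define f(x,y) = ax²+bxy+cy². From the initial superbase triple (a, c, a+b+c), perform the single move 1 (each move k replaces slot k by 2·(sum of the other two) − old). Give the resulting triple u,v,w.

start (1,-5,1) = (f(1,0),f(0,1),f(1,1))
replace slot 1: 2·((-5)+1) − 1 = -9 → (-9,-5,1)

-9,-5,1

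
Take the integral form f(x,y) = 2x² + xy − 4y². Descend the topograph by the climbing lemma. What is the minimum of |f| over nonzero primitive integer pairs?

descent: ρ → (-4,-1,2)
descent: ρ → (2,5,-1)  [lands on river]
river: ρ → (-1,5,2)
river: ρ → (2,3,-3)
river: ρ → (-3,3,2)
closes: descent 2, river 4
min |a| on river = 1

1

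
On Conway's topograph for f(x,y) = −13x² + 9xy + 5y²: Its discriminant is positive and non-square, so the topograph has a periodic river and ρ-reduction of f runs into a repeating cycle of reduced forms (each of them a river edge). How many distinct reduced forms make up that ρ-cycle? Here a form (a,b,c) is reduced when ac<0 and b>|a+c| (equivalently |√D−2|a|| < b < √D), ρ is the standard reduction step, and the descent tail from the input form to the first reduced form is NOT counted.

D = 341, ⌊√D⌋ = 18
river: ρ → (5,11,-11)
river: ρ → (-11,11,5)
river: ρ → (5,9,-13)
river: ρ → (-13,17,1)
river: ρ → (1,17,-13)
river: ρ → (-13,9,5)
ρ-cycle length = 6 (tail of 0 descent steps not counted)

6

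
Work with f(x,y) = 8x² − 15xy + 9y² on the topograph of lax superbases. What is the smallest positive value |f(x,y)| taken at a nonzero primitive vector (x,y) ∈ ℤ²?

translate: b→1 (≡-15 mod 16), so (8,-15,9)→(8,1,2)
flip: (8,1,2)→(2,-1,8)
reduced (well bottom): (2,-1,8) with a≤c, −a<b≤a
well minimum = a = 2

2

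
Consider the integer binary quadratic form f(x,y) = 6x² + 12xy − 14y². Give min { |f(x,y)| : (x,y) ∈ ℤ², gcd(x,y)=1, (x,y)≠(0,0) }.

river: ρ → (-14,16,4)
river: ρ → (4,16,-14)
river: ρ → (-14,12,6)
river: ρ → (6,12,-14)
closes: descent 0, river 4
min |a| on river = 4

4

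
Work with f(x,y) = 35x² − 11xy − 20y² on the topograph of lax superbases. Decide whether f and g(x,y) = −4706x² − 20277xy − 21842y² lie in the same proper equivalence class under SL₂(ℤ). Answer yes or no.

D₁ = 2921, D₂ = 2921
river cycle of f (length 46): (-20, 51, 4), (4, 53, -7), (-7, 45, 32), (32, 19, -20), (-20, 21, 31), (31, 41, -10), (-10, 39, 35), (35, 31, -14), (-14, 53, 2), (2, 51, -40), … (36 more)
river cycle of g (length 46): (-20, 51, 4), (4, 53, -7), (-7, 45, 32), (32, 19, -20), (-20, 21, 31), (31, 41, -10), (-10, 39, 35), (35, 31, -14), (-14, 53, 2), (2, 51, -40), … (36 more)
cycles coincide ⇒ equivalent

yes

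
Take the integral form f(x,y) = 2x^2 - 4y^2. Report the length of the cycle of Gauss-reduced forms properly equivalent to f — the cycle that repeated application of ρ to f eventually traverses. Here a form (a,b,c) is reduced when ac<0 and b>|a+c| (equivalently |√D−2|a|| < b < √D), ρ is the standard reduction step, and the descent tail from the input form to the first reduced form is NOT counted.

D = 32, ⌊√D⌋ = 5
descent: ρ → (-4,0,2)
descent: ρ → (2,4,-2)  [lands on river]
river: ρ → (-2,4,2)
ρ-cycle length = 2 (tail of 2 descent steps not counted)

2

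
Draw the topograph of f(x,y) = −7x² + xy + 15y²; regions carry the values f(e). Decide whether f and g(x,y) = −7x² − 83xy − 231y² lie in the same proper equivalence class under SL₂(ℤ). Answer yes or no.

D₁ = 421, D₂ = 421
river cycle of f (length 26): (-7, 15, 7), (7, 13, -9), (-9, 5, 11), (11, 17, -3), (-3, 19, 5), (5, 11, -15), (-15, 19, 1), (1, 19, -15), (-15, 11, 5), (5, 19, -3), … (16 more)
river cycle of g (length 26): (-7, 15, 7), (7, 13, -9), (-9, 5, 11), (11, 17, -3), (-3, 19, 5), (5, 11, -15), (-15, 19, 1), (1, 19, -15), (-15, 11, 5), (5, 19, -3), … (16 more)
cycles coincide ⇒ equivalent

yes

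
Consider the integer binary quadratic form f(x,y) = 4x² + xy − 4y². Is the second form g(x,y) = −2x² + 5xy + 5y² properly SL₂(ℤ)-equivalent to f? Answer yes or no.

D₁ = 65, D₂ = 65
river cycle of f (length 6): (-4, 7, 1), (1, 7, -4), (-4, 1, 4), (4, 7, -1), (-1, 7, 4), (4, 1, -4)
river cycle of g (length 6): (5, 5, -2), (-2, 7, 2), (2, 5, -5), (-5, 5, 2), (2, 7, -2), (-2, 5, 5)
cycles differ ⇒ inequivalent

no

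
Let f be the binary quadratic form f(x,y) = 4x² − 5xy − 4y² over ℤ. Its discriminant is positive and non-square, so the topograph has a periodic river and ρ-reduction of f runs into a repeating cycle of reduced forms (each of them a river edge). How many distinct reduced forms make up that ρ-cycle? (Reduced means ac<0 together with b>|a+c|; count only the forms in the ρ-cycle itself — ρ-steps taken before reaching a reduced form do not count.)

D = 89, ⌊√D⌋ = 9
descent: ρ → (-4,5,4)  [lands on river]
river: ρ → (4,3,-5)
river: ρ → (-5,7,2)
river: ρ → (2,9,-1)
river: ρ → (-1,9,2)
river: ρ → (2,7,-5)
river: ρ → (-5,3,4)
river: ρ → (4,5,-4)
river: ρ → (-4,3,5)
river: ρ → (5,7,-2)
river: ρ → (-2,9,1)
river: ρ → (1,9,-2)
river: ρ → (-2,7,5)
river: ρ → (5,3,-4)
ρ-cycle length = 14 (tail of 1 descent step not counted)

14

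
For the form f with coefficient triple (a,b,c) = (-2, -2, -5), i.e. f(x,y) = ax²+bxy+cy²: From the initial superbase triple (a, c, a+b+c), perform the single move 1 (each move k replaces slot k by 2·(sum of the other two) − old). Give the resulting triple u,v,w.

start (-2,-5,-9) = (f(1,0),f(0,1),f(1,1))
replace slot 1: 2·((-5)+(-9)) − (-2) = -26 → (-26,-5,-9)

-26,-5,-9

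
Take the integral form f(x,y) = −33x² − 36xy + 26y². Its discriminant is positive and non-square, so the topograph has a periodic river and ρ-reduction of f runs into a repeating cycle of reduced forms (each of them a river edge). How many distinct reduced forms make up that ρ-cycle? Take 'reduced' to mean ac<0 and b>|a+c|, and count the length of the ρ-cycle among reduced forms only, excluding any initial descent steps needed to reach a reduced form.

D = 4728, ⌊√D⌋ = 68
descent: ρ → (26,36,-33)  [lands on river]
river: ρ → (-33,30,29)
river: ρ → (29,28,-34)
river: ρ → (-34,40,23)
river: ρ → (23,52,-22)
river: ρ → (-22,36,39)
river: ρ → (39,42,-19)
river: ρ → (-19,34,47)
river: ρ → (47,60,-6)
river: ρ → (-6,60,47)
river: ρ → (47,34,-19)
river: ρ → (-19,42,39)
river: ρ → (39,36,-22)
river: ρ → (-22,52,23)
river: ρ → (23,40,-34)
river: ρ → (-34,28,29)
river: ρ → (29,30,-33)
river: ρ → (-33,36,26)
river: ρ → (26,68,-1)
river: ρ → (-1,68,26)
ρ-cycle length = 20 (tail of 1 descent step not counted)

20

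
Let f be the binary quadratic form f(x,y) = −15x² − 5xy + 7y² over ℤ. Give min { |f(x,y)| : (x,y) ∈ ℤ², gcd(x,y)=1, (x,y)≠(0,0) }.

descent: ρ → (7,19,-3)  [lands on river]
river: ρ → (-3,17,13)
river: ρ → (13,9,-7)
river: ρ → (-7,19,3)
river: ρ → (3,17,-13)
river: ρ → (-13,9,7)
closes: descent 1, river 6
min |a| on river = 3

3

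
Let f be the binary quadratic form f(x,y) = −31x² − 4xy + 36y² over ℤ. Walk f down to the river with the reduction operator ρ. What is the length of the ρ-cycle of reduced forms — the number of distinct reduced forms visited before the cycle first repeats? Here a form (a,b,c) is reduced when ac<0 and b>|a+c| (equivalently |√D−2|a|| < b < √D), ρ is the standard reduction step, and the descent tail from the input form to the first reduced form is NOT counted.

D = 4480, ⌊√D⌋ = 66
descent: ρ → (36,4,-31)
descent: ρ → (-31,58,9)  [lands on river]
river: ρ → (9,50,-55)
river: ρ → (-55,60,4)
river: ρ → (4,60,-55)
river: ρ → (-55,50,9)
river: ρ → (9,58,-31)
river: ρ → (-31,66,1)
river: ρ → (1,66,-31)
ρ-cycle length = 8 (tail of 2 descent steps not counted)

8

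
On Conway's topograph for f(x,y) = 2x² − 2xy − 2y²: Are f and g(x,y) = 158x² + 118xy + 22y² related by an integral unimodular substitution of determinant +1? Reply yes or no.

D₁ = 20, D₂ = 20
river cycle of f (length 2): (-2, 2, 2), (2, 2, -2)
river cycle of g (length 2): (2, 2, -2), (-2, 2, 2)
cycles coincide ⇒ equivalent

yes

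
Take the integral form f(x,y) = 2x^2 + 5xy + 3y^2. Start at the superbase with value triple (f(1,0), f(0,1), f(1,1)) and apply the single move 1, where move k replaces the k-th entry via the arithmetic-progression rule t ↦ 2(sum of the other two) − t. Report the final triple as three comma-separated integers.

start (2,3,10) = (f(1,0),f(0,1),f(1,1))
replace slot 1: 2·(3+10) − 2 = 24 → (24,3,10)

24,3,10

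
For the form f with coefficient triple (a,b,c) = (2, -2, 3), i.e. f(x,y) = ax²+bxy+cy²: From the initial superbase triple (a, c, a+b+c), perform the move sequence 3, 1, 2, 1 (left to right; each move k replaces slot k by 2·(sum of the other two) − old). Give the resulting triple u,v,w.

start (2,3,3) = (f(1,0),f(0,1),f(1,1))
replace slot 3: 2·(2+3) − 3 = 7 → (2,3,7)
replace slot 1: 2·(3+7) − 2 = 18 → (18,3,7)
replace slot 2: 2·(18+7) − 3 = 47 → (18,47,7)
replace slot 1: 2·(47+7) − 18 = 90 → (90,47,7)

90,47,7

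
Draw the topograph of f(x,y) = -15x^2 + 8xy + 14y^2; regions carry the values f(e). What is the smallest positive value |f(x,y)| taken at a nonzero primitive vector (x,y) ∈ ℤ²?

river: ρ → (14,20,-9)
river: ρ → (-9,16,18)
river: ρ → (18,20,-7)
river: ρ → (-7,22,15)
river: ρ → (15,8,-14)
river: ρ → (-14,20,9)
river: ρ → (9,16,-18)
river: ρ → (-18,20,7)
river: ρ → (7,22,-15)
river: ρ → (-15,8,14)
closes: descent 0, river 10
min |a| on river = 7

7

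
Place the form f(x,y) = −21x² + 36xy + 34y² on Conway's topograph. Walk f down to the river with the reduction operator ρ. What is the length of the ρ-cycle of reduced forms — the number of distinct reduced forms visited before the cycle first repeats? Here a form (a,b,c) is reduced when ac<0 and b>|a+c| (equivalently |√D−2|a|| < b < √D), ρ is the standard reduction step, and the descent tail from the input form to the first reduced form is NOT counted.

D = 4152, ⌊√D⌋ = 64
river: ρ → (34,32,-23)
river: ρ → (-23,60,6)
river: ρ → (6,60,-23)
river: ρ → (-23,32,34)
river: ρ → (34,36,-21)
river: ρ → (-21,48,22)
river: ρ → (22,40,-29)
river: ρ → (-29,18,33)
river: ρ → (33,48,-14)
river: ρ → (-14,64,1)
river: ρ → (1,64,-14)
river: ρ → (-14,48,33)
river: ρ → (33,18,-29)
river: ρ → (-29,40,22)
river: ρ → (22,48,-21)
river: ρ → (-21,36,34)
ρ-cycle length = 16 (tail of 0 descent steps not counted)

16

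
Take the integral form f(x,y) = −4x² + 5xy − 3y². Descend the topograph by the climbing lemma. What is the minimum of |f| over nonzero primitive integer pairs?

translate: b→3 (≡-5 mod 8), so (4,-5,3)→(4,3,2)
flip: (4,3,2)→(2,-3,4)
translate: b→1 (≡-3 mod 4), so (2,-3,4)→(2,1,3)
reduced (well bottom): (2,1,3) with a≤c, −a<b≤a
well minimum |f| = |-2| = 2 (negative-definite)

2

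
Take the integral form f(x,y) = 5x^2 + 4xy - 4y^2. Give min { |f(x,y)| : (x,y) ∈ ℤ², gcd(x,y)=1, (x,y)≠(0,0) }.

river: ρ → (-4,4,5)
river: ρ → (5,6,-3)
river: ρ → (-3,6,5)
river: ρ → (5,4,-4)
closes: descent 0, river 4
min |a| on river = 3

3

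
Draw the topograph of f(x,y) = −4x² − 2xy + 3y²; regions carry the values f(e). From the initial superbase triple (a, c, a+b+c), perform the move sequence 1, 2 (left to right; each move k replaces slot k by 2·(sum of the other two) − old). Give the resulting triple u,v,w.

start (-4,3,-3) = (f(1,0),f(0,1),f(1,1))
replace slot 1: 2·(3+(-3)) − (-4) = 4 → (4,3,-3)
replace slot 2: 2·(4+(-3)) − 3 = -1 → (4,-1,-3)

4,-1,-3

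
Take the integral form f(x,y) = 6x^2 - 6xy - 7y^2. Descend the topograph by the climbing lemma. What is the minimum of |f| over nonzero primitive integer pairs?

descent: ρ → (-7,6,6)  [lands on river]
river: ρ → (6,6,-7)
river: ρ → (-7,8,5)
river: ρ → (5,12,-3)
river: ρ → (-3,12,5)
river: ρ → (5,8,-7)
closes: descent 1, river 6
min |a| on river = 3

3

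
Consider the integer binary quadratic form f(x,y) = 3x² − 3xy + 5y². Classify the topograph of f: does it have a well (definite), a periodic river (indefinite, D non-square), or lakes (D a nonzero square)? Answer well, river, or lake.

D = b²−4ac = (-3)² − 4·3·5 = -51
D < 0 ⇒ definite ⇒ every region one sign ⇒ single well

well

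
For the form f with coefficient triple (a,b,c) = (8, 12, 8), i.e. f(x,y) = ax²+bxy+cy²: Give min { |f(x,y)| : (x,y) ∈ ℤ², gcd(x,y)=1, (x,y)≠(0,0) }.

translate: b→-4 (≡12 mod 16), so (8,12,8)→(8,-4,4)
flip: (8,-4,4)→(4,4,8)
reduced (well bottom): (4,4,8) with a≤c, −a<b≤a
well minimum = a = 4

4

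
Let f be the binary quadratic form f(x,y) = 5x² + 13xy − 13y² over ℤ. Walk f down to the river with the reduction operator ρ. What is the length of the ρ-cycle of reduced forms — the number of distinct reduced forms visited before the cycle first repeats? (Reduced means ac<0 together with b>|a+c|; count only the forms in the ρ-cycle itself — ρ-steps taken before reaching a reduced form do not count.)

D = 429, ⌊√D⌋ = 20
river: ρ → (-13,13,5)
river: ρ → (5,17,-7)
river: ρ → (-7,11,11)
river: ρ → (11,11,-7)
river: ρ → (-7,17,5)
river: ρ → (5,13,-13)
ρ-cycle length = 6 (tail of 0 descent steps not counted)

6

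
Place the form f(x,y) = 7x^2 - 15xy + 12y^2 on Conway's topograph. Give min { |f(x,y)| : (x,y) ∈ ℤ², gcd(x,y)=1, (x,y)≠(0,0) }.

translate: b→-1 (≡-15 mod 14), so (7,-15,12)→(7,-1,4)
flip: (7,-1,4)→(4,1,7)
reduced (well bottom): (4,1,7) with a≤c, −a<b≤a
well minimum = a = 4

4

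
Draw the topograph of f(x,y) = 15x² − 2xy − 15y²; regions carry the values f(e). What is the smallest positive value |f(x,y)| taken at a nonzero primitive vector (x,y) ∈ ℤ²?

descent: ρ → (-15,2,15)  [lands on river]
river: ρ → (15,28,-2)
river: ρ → (-2,28,15)
river: ρ → (15,2,-15)
river: ρ → (-15,28,2)
river: ρ → (2,28,-15)
closes: descent 1, river 6
min |a| on river = 2

2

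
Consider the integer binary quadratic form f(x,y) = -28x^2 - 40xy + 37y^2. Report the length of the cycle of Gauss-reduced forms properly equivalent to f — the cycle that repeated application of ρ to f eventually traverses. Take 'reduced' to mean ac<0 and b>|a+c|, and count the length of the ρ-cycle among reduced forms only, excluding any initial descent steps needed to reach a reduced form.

D = 5744, ⌊√D⌋ = 75
descent: ρ → (37,40,-28)  [lands on river]
river: ρ → (-28,72,5)
river: ρ → (5,68,-56)
river: ρ → (-56,44,17)
river: ρ → (17,58,-35)
river: ρ → (-35,12,40)
river: ρ → (40,68,-7)
river: ρ → (-7,72,20)
river: ρ → (20,48,-43)
river: ρ → (-43,38,25)
river: ρ → (25,62,-19)
river: ρ → (-19,52,40)
river: ρ → (40,28,-31)
river: ρ → (-31,34,37)
ρ-cycle length = 14 (tail of 1 descent step not counted)

14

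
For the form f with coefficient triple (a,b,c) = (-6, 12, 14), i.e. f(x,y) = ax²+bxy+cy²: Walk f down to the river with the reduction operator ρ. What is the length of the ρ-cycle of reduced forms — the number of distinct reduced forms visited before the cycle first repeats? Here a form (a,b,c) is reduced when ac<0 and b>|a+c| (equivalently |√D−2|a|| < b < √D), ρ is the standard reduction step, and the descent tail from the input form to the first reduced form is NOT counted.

D = 480, ⌊√D⌋ = 21
river: ρ → (14,16,-4)
river: ρ → (-4,16,14)
river: ρ → (14,12,-6)
river: ρ → (-6,12,14)
ρ-cycle length = 4 (tail of 0 descent steps not counted)

4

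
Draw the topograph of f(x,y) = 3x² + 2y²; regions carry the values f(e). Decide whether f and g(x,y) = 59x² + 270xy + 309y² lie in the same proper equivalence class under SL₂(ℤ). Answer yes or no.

D₁ = -24, D₂ = -24
f: flip: (3,0,2)→(2,0,3)
f: reduced (well bottom): (2,0,3) with a≤c, −a<b≤a
g: translate: b→34 (≡270 mod 118), so (59,270,309)→(59,34,5)
g: flip: (59,34,5)→(5,-34,59)
g: translate: b→-4 (≡-34 mod 10), so (5,-34,59)→(5,-4,2)
g: flip: (5,-4,2)→(2,4,5)
g: translate: b→0 (≡4 mod 4), so (2,4,5)→(2,0,3)
g: reduced (well bottom): (2,0,3) with a≤c, −a<b≤a
reduced forms (2, 0, 3) vs (2, 0, 3) ⇒ equivalent

yes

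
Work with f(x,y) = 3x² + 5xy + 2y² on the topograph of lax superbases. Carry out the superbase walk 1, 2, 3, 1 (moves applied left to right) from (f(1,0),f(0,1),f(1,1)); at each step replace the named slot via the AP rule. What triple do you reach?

start (3,2,10) = (f(1,0),f(0,1),f(1,1))
replace slot 1: 2·(2+10) − 3 = 21 → (21,2,10)
replace slot 2: 2·(21+10) − 2 = 60 → (21,60,10)
replace slot 3: 2·(21+60) − 10 = 152 → (21,60,152)
replace slot 1: 2·(60+152) − 21 = 403 → (403,60,152)

403,60,152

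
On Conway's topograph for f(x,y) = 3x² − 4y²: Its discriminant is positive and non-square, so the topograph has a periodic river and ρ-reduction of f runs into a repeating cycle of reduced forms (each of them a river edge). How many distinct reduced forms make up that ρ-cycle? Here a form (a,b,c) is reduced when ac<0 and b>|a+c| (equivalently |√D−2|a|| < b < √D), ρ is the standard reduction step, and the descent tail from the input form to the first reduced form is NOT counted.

D = 48, ⌊√D⌋ = 6
descent: ρ → (-4,0,3)
descent: ρ → (3,6,-1)  [lands on river]
river: ρ → (-1,6,3)
ρ-cycle length = 2 (tail of 2 descent steps not counted)

2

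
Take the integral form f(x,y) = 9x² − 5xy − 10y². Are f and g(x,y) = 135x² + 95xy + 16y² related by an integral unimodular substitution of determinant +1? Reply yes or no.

D₁ = 385, D₂ = 385
river cycle of f (length 12): (-10, 5, 9), (9, 13, -6), (-6, 11, 11), (11, 11, -6), (-6, 13, 9), (9, 5, -10), (-10, 15, 4), (4, 17, -6), (-6, 19, 1), (1, 19, -6), … (2 more)
river cycle of g (length 12): (-6, 11, 11), (11, 11, -6), (-6, 13, 9), (9, 5, -10), (-10, 15, 4), (4, 17, -6), (-6, 19, 1), (1, 19, -6), (-6, 17, 4), (4, 15, -10), … (2 more)
cycles coincide ⇒ equivalent

yes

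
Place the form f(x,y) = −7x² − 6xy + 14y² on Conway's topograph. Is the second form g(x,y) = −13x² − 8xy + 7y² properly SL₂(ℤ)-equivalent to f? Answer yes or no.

D₁ = 428, D₂ = 428
river cycle of f (length 6): (-7, 8, 13), (13, 18, -2), (-2, 18, 13), (13, 8, -7), (-7, 20, 1), (1, 20, -7)
river cycle of g (length 6): (7, 8, -13), (-13, 18, 2), (2, 18, -13), (-13, 8, 7), (7, 20, -1), (-1, 20, 7)
cycles differ ⇒ inequivalent

no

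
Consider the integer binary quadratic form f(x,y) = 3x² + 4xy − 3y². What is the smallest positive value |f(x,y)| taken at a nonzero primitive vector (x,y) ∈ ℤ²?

river: ρ → (-3,2,4)
river: ρ → (4,6,-1)
river: ρ → (-1,6,4)
river: ρ → (4,2,-3)
river: ρ → (-3,4,3)
river: ρ → (3,2,-4)
river: ρ → (-4,6,1)
river: ρ → (1,6,-4)
river: ρ → (-4,2,3)
river: ρ → (3,4,-3)
closes: descent 0, river 10
min |a| on river = 1

1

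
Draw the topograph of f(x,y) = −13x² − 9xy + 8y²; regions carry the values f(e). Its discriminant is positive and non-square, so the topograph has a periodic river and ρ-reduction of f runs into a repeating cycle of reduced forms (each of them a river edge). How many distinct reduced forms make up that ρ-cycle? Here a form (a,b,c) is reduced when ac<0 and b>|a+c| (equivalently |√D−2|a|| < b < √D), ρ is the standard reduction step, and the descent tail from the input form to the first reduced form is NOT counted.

D = 497, ⌊√D⌋ = 22
descent: ρ → (8,9,-13)  [lands on river]
river: ρ → (-13,17,4)
river: ρ → (4,15,-17)
river: ρ → (-17,19,2)
river: ρ → (2,21,-7)
river: ρ → (-7,21,2)
river: ρ → (2,19,-17)
river: ρ → (-17,15,4)
river: ρ → (4,17,-13)
river: ρ → (-13,9,8)
river: ρ → (8,7,-14)
river: ρ → (-14,21,1)
river: ρ → (1,21,-14)
river: ρ → (-14,7,8)
ρ-cycle length = 14 (tail of 1 descent step not counted)

14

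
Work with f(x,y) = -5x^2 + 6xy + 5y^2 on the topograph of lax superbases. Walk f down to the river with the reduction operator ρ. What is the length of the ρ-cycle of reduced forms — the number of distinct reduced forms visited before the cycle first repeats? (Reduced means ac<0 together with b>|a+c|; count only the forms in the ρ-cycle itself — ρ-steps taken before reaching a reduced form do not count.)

D = 136, ⌊√D⌋ = 11
river: ρ → (5,4,-6)
river: ρ → (-6,8,3)
river: ρ → (3,10,-3)
river: ρ → (-3,8,6)
river: ρ → (6,4,-5)
river: ρ → (-5,6,5)
ρ-cycle length = 6 (tail of 0 descent steps not counted)

6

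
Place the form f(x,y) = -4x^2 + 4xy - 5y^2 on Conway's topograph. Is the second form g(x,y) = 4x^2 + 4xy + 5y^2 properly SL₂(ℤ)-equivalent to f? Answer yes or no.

D₁ = -64, D₂ = -64
f is negative-definite; reduce −f:
−f: translate: b→4 (≡-4 mod 8), so (4,-4,5)→(4,4,5)
−f: reduced (well bottom): (4,4,5) with a≤c, −a<b≤a
flip sign back: reduced form of f is (-4,-4,-5)
g: reduced (well bottom): (4,4,5) with a≤c, −a<b≤a
reduced forms (-4, -4, -5) vs (4, 4, 5) ⇒ inequivalent

no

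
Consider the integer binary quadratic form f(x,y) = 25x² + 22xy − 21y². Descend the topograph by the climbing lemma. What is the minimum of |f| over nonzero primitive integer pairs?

river: ρ → (-21,20,26)
river: ρ → (26,32,-15)
river: ρ → (-15,28,30)
river: ρ → (30,32,-13)
river: ρ → (-13,46,9)
river: ρ → (9,44,-18)
river: ρ → (-18,28,25)
river: ρ → (25,22,-21)
closes: descent 0, river 8
min |a| on river = 9

9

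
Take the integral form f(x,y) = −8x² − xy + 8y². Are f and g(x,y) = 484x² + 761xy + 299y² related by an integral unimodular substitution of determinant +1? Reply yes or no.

D₁ = 257, D₂ = 257
river cycle of f (length 6): (8, 1, -8), (-8, 15, 1), (1, 15, -8), (-8, 1, 8), (8, 15, -1), (-1, 15, 8)
river cycle of g (length 6): (-1, 15, 8), (8, 1, -8), (-8, 15, 1), (1, 15, -8), (-8, 1, 8), (8, 15, -1)
cycles coincide ⇒ equivalent

yes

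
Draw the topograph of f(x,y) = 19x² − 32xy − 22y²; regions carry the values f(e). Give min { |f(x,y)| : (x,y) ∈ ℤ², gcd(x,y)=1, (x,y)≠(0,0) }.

descent: ρ → (-22,32,19)  [lands on river]
river: ρ → (19,44,-10)
river: ρ → (-10,36,35)
river: ρ → (35,34,-11)
river: ρ → (-11,32,38)
river: ρ → (38,44,-5)
river: ρ → (-5,46,29)
river: ρ → (29,12,-22)
closes: descent 1, river 8
min |a| on river = 5

5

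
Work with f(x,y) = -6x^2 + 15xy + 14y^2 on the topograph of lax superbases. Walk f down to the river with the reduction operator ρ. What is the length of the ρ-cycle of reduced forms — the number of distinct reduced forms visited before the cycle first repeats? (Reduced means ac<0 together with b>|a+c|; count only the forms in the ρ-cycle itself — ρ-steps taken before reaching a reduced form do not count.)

D = 561, ⌊√D⌋ = 23
river: ρ → (14,13,-7)
river: ρ → (-7,15,12)
river: ρ → (12,9,-10)
river: ρ → (-10,11,11)
river: ρ → (11,11,-10)
river: ρ → (-10,9,12)
river: ρ → (12,15,-7)
river: ρ → (-7,13,14)
river: ρ → (14,15,-6)
river: ρ → (-6,21,5)
river: ρ → (5,19,-10)
river: ρ → (-10,21,3)
river: ρ → (3,21,-10)
river: ρ → (-10,19,5)
river: ρ → (5,21,-6)
river: ρ → (-6,15,14)
ρ-cycle length = 16 (tail of 0 descent steps not counted)

16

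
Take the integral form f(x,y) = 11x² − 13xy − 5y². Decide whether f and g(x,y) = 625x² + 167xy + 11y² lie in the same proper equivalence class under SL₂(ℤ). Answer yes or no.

D₁ = 389, D₂ = 389
river cycle of f (length 14): (-5, 13, 11), (11, 9, -7), (-7, 19, 1), (1, 19, -7), (-7, 9, 11), (11, 13, -5), (-5, 17, 5), (5, 13, -11), (-11, 9, 7), (7, 19, -1), … (4 more)
river cycle of g (length 14): (11, 9, -7), (-7, 19, 1), (1, 19, -7), (-7, 9, 11), (11, 13, -5), (-5, 17, 5), (5, 13, -11), (-11, 9, 7), (7, 19, -1), (-1, 19, 7), … (4 more)
cycles coincide ⇒ equivalent

yes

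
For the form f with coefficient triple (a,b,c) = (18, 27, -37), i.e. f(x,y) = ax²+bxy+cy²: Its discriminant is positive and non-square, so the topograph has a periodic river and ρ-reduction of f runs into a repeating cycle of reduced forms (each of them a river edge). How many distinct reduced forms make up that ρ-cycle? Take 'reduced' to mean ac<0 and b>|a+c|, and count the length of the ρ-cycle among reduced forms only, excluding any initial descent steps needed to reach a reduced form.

D = 3393, ⌊√D⌋ = 58
river: ρ → (-37,47,8)
river: ρ → (8,49,-31)
river: ρ → (-31,13,26)
river: ρ → (26,39,-18)
river: ρ → (-18,33,32)
river: ρ → (32,31,-19)
river: ρ → (-19,45,18)
river: ρ → (18,27,-37)
ρ-cycle length = 8 (tail of 0 descent steps not counted)

8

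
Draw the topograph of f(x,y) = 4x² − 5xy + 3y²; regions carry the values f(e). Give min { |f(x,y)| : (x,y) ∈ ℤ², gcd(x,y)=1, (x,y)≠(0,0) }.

translate: b→3 (≡-5 mod 8), so (4,-5,3)→(4,3,2)
flip: (4,3,2)→(2,-3,4)
translate: b→1 (≡-3 mod 4), so (2,-3,4)→(2,1,3)
reduced (well bottom): (2,1,3) with a≤c, −a<b≤a
well minimum = a = 2

2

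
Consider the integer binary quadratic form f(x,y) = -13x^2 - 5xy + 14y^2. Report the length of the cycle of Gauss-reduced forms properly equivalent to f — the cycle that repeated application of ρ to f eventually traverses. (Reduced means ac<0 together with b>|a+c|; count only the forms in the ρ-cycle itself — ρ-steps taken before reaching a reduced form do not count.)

D = 753, ⌊√D⌋ = 27
descent: ρ → (14,5,-13)  [lands on river]
river: ρ → (-13,21,6)
river: ρ → (6,27,-1)
river: ρ → (-1,27,6)
river: ρ → (6,21,-13)
river: ρ → (-13,5,14)
river: ρ → (14,23,-4)
river: ρ → (-4,25,8)
river: ρ → (8,23,-7)
river: ρ → (-7,19,14)
river: ρ → (14,9,-12)
river: ρ → (-12,15,11)
river: ρ → (11,7,-16)
river: ρ → (-16,25,2)
river: ρ → (2,27,-3)
river: ρ → (-3,27,2)
river: ρ → (2,25,-16)
river: ρ → (-16,7,11)
river: ρ → (11,15,-12)
river: ρ → (-12,9,14)
river: ρ → (14,19,-7)
river: ρ → (-7,23,8)
river: ρ → (8,25,-4)
river: ρ → (-4,23,14)
ρ-cycle length = 24 (tail of 1 descent step not counted)

24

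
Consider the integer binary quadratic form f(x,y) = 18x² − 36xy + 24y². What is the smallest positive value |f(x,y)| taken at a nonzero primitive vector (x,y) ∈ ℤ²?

translate: b→0 (≡-36 mod 36), so (18,-36,24)→(18,0,6)
flip: (18,0,6)→(6,0,18)
reduced (well bottom): (6,0,18) with a≤c, −a<b≤a
well minimum = a = 6

6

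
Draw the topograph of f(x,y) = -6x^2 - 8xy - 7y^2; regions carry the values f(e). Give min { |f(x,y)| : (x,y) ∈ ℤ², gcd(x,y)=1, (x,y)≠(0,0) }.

translate: b→-4 (≡8 mod 12), so (6,8,7)→(6,-4,5)
flip: (6,-4,5)→(5,4,6)
reduced (well bottom): (5,4,6) with a≤c, −a<b≤a
well minimum |f| = |-5| = 5 (negative-definite)

5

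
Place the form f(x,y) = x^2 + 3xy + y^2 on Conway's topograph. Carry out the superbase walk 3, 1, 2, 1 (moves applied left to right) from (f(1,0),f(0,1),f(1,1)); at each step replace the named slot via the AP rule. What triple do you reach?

start (1,1,5) = (f(1,0),f(0,1),f(1,1))
replace slot 3: 2·(1+1) − 5 = -1 → (1,1,-1)
replace slot 1: 2·(1+(-1)) − 1 = -1 → (-1,1,-1)
replace slot 2: 2·((-1)+(-1)) − 1 = -5 → (-1,-5,-1)
replace slot 1: 2·((-5)+(-1)) − (-1) = -11 → (-11,-5,-1)

-11,-5,-1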